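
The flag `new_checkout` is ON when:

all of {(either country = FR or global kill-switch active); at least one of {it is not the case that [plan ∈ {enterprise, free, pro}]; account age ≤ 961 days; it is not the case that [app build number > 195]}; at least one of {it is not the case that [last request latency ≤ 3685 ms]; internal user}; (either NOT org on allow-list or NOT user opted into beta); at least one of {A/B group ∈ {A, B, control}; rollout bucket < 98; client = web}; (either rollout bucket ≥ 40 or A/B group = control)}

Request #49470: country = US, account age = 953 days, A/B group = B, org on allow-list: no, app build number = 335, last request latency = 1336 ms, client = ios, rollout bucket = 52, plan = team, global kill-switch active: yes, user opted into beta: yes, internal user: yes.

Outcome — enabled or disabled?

Atomic conditions:
  country = FR: US == FR is false
  global kill-switch active: yes → true
  plan ∈ {enterprise, free, pro}: team is not in the set → false
  account age ≤ 961 days: 953 ≤ 961 is true
  app build number > 195: 335 > 195 is true
  last request latency ≤ 3685 ms: 1336 ≤ 3685 is true
  internal user: yes → true
  NOT org on allow-list: no → true
  NOT user opted into beta: yes → false
  A/B group ∈ {A, B, control}: B is in the set → true
  rollout bucket < 98: 52 < 98 is true
  client = web: ios == web is false
  rollout bucket ≥ 40: 52 ≥ 40 is true
  A/B group = control: B == control is false
Combine:
[1] false OR true = true
[2.1] NOT false = true
[2.3] NOT true = false
[2] true OR true OR false = true
[3.1] NOT true = false
[3] false OR true = true
[4] true OR false = true
[5] true OR true OR false = true
[6] true OR false = true
[root] true AND true AND true AND true AND true AND true = true
Overall: true → enabled

Enabled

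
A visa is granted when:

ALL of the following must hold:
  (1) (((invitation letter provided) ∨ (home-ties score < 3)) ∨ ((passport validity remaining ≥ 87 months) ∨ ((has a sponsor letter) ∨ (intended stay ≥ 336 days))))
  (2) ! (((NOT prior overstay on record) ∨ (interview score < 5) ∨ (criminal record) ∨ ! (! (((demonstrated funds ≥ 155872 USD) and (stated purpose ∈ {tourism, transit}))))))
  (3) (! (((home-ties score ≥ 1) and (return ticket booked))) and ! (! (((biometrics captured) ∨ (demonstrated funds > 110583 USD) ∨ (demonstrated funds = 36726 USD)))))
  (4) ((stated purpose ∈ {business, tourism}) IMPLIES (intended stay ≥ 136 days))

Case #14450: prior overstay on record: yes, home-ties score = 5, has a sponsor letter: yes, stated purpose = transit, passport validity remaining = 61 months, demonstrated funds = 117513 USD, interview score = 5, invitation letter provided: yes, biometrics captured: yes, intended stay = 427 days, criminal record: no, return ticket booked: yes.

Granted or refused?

Atomic conditions:
  invitation letter provided: yes → true
  home-ties score < 3: 5 < 3 is false
  passport validity remaining ≥ 87 months: 61 ≥ 87 is false
  has a sponsor letter: yes → true
  intended stay ≥ 336 days: 427 ≥ 336 is true
  NOT prior overstay on record: yes → false
  interview score < 5: 5 < 5 is false
  criminal record: no → false
  demonstrated funds ≥ 155872 USD: 117513 ≥ 155872 is false
  stated purpose ∈ {tourism, transit}: transit is in the set → true
  home-ties score ≥ 1: 5 ≥ 1 is true
  return ticket booked: yes → true
  biometrics captured: yes → true
  demonstrated funds > 110583 USD: 117513 > 110583 is true
  demonstrated funds = 36726 USD: 117513 == 36726 is false
  stated purpose ∈ {business, tourism}: transit is not in the set → false
  intended stay ≥ 136 days: 427 ≥ 136 is true
Combine:
[1.1] true OR false = true
[1.2.2] true OR true = true
[1.2] false OR true = true
[1] true OR true = true
[2.1.4.1.1] false AND true = false
[2.1.4.1] NOT false = true
[2.1.4] NOT true = false
[2.1] false OR false OR false OR false = false
[2] NOT false = true
[3.1.1] true AND true = true
[3.1] NOT true = false
[3.2.1.1] true OR true OR false = true
[3.2.1] NOT true = false
[3.2] NOT false = true
[3] false AND true = false
[4] false → true (antecedent false ⇒ implication holds) = true
[root] true AND true AND false AND true = false
Overall: false → refused

Refused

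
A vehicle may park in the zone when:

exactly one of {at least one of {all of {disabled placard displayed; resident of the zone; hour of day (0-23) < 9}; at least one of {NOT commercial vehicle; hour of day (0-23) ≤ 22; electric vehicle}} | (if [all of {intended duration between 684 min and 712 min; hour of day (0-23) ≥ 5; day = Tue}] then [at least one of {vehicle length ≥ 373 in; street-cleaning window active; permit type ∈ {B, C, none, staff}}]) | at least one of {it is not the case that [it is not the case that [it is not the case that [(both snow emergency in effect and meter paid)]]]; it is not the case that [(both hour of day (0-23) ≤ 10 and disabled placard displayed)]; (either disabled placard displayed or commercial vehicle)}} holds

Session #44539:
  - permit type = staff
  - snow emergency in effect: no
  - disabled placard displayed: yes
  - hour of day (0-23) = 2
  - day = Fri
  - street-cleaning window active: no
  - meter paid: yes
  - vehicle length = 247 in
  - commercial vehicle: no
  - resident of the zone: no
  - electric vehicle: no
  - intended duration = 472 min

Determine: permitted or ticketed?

Atomic conditions:
  disabled placard displayed: yes → true
  resident of the zone: no → false
  hour of day (0-23) < 9: 2 < 9 is true
  NOT commercial vehicle: no → true
  hour of day (0-23) ≤ 22: 2 ≤ 22 is true
  electric vehicle: no → false
  intended duration between 684 min and 712 min: 472 in [684, 712] is false
  hour of day (0-23) ≥ 5: 2 ≥ 5 is false
  day = Tue: Fri == Tue is false
  vehicle length ≥ 373 in: 247 ≥ 373 is false
  street-cleaning window active: no → false
  permit type ∈ {B, C, none, staff}: staff is in the set → true
  snow emergency in effect: no → false
  meter paid: yes → true
  hour of day (0-23) ≤ 10: 2 ≤ 10 is true
  commercial vehicle: no → false
Combine:
[1.1] true AND false AND true = false
[1.2] true OR true OR false = true
[1] false OR true = true
[2.1] false AND false AND false = false
[2.2] false OR false OR true = true
[2] false → true (antecedent false ⇒ implication holds) = true
[3.1.1.1.1] false AND true = false
[3.1.1.1] NOT false = true
[3.1.1] NOT true = false
[3.1] NOT false = true
[3.2.1] true AND true = true
[3.2] NOT true = false
[3.3] true OR false = true
[3] true OR false OR true = true
[root] exactly-one(true, true, true) = false
Overall: false → ticketed

Ticketed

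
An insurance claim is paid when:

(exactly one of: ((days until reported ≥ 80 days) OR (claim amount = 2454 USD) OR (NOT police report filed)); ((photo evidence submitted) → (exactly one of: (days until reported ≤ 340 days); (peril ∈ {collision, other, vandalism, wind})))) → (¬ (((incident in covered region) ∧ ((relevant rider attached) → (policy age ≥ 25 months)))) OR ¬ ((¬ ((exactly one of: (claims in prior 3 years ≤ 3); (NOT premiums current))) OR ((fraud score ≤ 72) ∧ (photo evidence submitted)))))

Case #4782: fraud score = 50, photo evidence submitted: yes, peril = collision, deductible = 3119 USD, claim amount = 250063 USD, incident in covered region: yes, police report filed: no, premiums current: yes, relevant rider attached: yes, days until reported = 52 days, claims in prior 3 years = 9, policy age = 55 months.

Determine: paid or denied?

Denied

Atomic conditions:
  days until reported ≥ 80 days: 52 ≥ 80 is false
  claim amount = 2454 USD: 250063 == 2454 is false
  NOT police report filed: no → true
  photo evidence submitted: yes → true
  days until reported ≤ 340 days: 52 ≤ 340 is true
  peril ∈ {collision, other, vandalism, wind}: collision is in the set → true
  incident in covered region: yes → true
  relevant rider attached: yes → true
  policy age ≥ 25 months: 55 ≥ 25 is true
  claims in prior 3 years ≤ 3: 9 ≤ 3 is false
  NOT premiums current: yes → false
  fraud score ≤ 72: 50 ≤ 72 is true
Combine:
[1.1] false OR false OR true = true
[1.2.2] exactly-one(true, true) = false
[1.2] true → false = false
[1] exactly-one(true, false) = true
[2.1.1.2] true → true = true
[2.1.1] true AND true = true
[2.1] NOT true = false
[2.2.1.1.1] exactly-one(false, false) = false
[2.2.1.1] NOT false = true
[2.2.1.2] true AND true = true
[2.2.1] true OR true = true
[2.2] NOT true = false
[2] false OR false = false
[root] true → false = false
Overall: false → denied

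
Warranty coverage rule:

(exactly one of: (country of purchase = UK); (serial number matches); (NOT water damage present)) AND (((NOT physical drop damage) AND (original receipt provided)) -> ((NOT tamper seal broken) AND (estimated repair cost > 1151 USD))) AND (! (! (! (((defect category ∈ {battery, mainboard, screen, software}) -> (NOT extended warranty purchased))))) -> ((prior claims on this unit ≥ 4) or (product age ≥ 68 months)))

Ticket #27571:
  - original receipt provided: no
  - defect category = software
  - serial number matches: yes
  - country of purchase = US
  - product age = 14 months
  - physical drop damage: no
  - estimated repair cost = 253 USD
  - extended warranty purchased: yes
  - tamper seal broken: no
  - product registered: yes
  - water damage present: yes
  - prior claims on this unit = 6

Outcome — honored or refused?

Honored

Atomic conditions:
  country of purchase = UK: US == UK is false
  serial number matches: yes → true
  NOT water damage present: yes → false
  NOT physical drop damage: no → true
  original receipt provided: no → false
  NOT tamper seal broken: no → true
  estimated repair cost > 1151 USD: 253 > 1151 is false
  defect category ∈ {battery, mainboard, screen, software}: software is in the set → true
  NOT extended warranty purchased: yes → false
  prior claims on this unit ≥ 4: 6 ≥ 4 is true
  product age ≥ 68 months: 14 ≥ 68 is false
Combine:
[1] exactly-one(false, true, false) = true
[2.1] true AND false = false
[2.2] true AND false = false
[2] false → false (antecedent false ⇒ implication holds) = true
[3.1.1.1.1] true → false = false
[3.1.1.1] NOT false = true
[3.1.1] NOT true = false
[3.1] NOT false = true
[3.2] true OR false = true
[3] true → true = true
[root] true AND true AND true = true
Overall: true → honored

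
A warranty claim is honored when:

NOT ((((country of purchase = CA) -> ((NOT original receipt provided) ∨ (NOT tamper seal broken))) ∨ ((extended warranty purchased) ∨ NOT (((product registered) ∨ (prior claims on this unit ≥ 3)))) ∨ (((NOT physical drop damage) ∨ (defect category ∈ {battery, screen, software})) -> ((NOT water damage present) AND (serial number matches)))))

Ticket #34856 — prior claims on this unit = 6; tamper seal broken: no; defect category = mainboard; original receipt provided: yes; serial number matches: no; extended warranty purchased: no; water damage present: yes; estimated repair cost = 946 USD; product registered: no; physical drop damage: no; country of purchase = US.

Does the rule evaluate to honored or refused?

Atomic conditions:
  country of purchase = CA: US == CA is false
  NOT original receipt provided: yes → false
  NOT tamper seal broken: no → true
  extended warranty purchased: no → false
  product registered: no → false
  prior claims on this unit ≥ 3: 6 ≥ 3 is true
  NOT physical drop damage: no → true
  defect category ∈ {battery, screen, software}: mainboard is not in the set → false
  NOT water damage present: yes → false
  serial number matches: no → false
Combine:
[1.1.2] false OR true = true
[1.1] false → true (antecedent false ⇒ implication holds) = true
[1.2.2.1] false OR true = true
[1.2.2] NOT true = false
[1.2] false OR false = false
[1.3.1] true OR false = true
[1.3.2] false AND false = false
[1.3] true → false = false
[1] true OR false OR false = true
[root] NOT true = false
Overall: false → refused

Refused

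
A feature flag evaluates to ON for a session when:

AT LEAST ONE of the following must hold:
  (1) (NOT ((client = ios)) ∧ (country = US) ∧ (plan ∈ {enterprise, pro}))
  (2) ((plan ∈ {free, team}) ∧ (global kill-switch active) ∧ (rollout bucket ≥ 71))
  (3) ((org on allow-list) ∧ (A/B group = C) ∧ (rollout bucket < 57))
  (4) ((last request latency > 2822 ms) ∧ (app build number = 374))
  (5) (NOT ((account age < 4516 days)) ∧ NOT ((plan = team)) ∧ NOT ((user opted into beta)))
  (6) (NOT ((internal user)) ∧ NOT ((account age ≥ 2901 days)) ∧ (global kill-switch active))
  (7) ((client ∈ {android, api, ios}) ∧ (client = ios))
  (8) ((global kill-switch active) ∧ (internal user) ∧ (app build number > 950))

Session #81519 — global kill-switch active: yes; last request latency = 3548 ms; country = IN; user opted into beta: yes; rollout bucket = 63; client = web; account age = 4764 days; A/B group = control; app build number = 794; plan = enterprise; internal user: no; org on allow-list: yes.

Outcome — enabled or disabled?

Disabled

Atomic conditions:
  client = ios: web == ios is false
  country = US: IN == US is false
  plan ∈ {enterprise, pro}: enterprise is in the set → true
  plan ∈ {free, team}: enterprise is not in the set → false
  global kill-switch active: yes → true
  rollout bucket ≥ 71: 63 ≥ 71 is false
  org on allow-list: yes → true
  A/B group = C: control == C is false
  rollout bucket < 57: 63 < 57 is false
  last request latency > 2822 ms: 3548 > 2822 is true
  app build number = 374: 794 == 374 is false
  account age < 4516 days: 4764 < 4516 is false
  plan = team: enterprise == team is false
  user opted into beta: yes → true
  internal user: no → false
  account age ≥ 2901 days: 4764 ≥ 2901 is true
  client ∈ {android, api, ios}: web is not in the set → false
  app build number > 950: 794 > 950 is false
Combine:
[1.1] NOT false = true
[1] true AND false AND true = false
[2] false AND true AND false = false
[3] true AND false AND false = false
[4] true AND false = false
[5.1] NOT false = true
[5.2] NOT false = true
[5.3] NOT true = false
[5] true AND true AND false = false
[6.1] NOT false = true
[6.2] NOT true = false
[6] true AND false AND true = false
[7] false AND false = false
[8] true AND false AND false = false
[root] false OR false OR false OR false OR false OR false OR false OR false = false
Overall: false → disabled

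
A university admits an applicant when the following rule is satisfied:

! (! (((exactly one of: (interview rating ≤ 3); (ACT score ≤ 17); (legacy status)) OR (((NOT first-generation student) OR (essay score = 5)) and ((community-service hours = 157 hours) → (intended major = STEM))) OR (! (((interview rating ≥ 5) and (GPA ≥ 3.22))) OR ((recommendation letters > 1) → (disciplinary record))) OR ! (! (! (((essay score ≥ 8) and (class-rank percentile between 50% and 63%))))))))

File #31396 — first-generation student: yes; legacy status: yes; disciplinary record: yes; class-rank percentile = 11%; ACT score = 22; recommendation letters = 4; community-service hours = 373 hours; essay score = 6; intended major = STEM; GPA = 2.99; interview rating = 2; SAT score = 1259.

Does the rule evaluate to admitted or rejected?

Atomic conditions:
  interview rating ≤ 3: 2 ≤ 3 is true
  ACT score ≤ 17: 22 ≤ 17 is false
  legacy status: yes → true
  NOT first-generation student: yes → false
  essay score = 5: 6 == 5 is false
  community-service hours = 157 hours: 373 == 157 is false
  intended major = STEM: STEM == STEM is true
  interview rating ≥ 5: 2 ≥ 5 is false
  GPA ≥ 3.22: 2.99 ≥ 3.22 is false
  recommendation letters > 1: 4 > 1 is true
  disciplinary record: yes → true
  essay score ≥ 8: 6 ≥ 8 is false
  class-rank percentile between 50% and 63%: 11 in [50, 63] is false
Combine:
[1.1.1] exactly-one(true, false, true) = false
[1.1.2.1] false OR false = false
[1.1.2.2] false → true (antecedent false ⇒ implication holds) = true
[1.1.2] false AND true = false
[1.1.3.1.1] false AND false = false
[1.1.3.1] NOT false = true
[1.1.3.2] true → true = true
[1.1.3] true OR true = true
[1.1.4.1.1.1] false AND false = false
[1.1.4.1.1] NOT false = true
[1.1.4.1] NOT true = false
[1.1.4] NOT false = true
[1.1] false OR false OR true OR true = true
[1] NOT true = false
[root] NOT false = true
Overall: true → admitted

Admitted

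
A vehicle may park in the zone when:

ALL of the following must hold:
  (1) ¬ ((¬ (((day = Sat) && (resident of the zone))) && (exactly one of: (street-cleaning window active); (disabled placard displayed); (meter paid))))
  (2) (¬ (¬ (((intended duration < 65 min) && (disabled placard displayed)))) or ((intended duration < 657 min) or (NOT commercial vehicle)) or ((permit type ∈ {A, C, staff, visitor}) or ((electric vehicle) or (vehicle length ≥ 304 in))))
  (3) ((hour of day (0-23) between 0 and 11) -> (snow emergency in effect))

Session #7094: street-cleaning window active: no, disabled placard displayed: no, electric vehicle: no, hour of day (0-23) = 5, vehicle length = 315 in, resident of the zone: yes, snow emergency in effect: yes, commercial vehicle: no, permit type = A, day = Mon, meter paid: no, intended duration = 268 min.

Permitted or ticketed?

Permitted

Atomic conditions:
  day = Sat: Mon == Sat is false
  resident of the zone: yes → true
  street-cleaning window active: no → false
  disabled placard displayed: no → false
  meter paid: no → false
  intended duration < 65 min: 268 < 65 is false
  intended duration < 657 min: 268 < 657 is true
  NOT commercial vehicle: no → true
  permit type ∈ {A, C, staff, visitor}: A is in the set → true
  electric vehicle: no → false
  vehicle length ≥ 304 in: 315 ≥ 304 is true
  hour of day (0-23) between 0 and 11: 5 in [0, 11] is true
  snow emergency in effect: yes → true
Combine:
[1.1.1.1] false AND true = false
[1.1.1] NOT false = true
[1.1.2] exactly-one(false, false, false) = false
[1.1] true AND false = false
[1] NOT false = true
[2.1.1.1] false AND false = false
[2.1.1] NOT false = true
[2.1] NOT true = false
[2.2] true OR true = true
[2.3.2] false OR true = true
[2.3] true OR true = true
[2] false OR true OR true = true
[3] true → true = true
[root] true AND true AND true = true
Overall: true → permitted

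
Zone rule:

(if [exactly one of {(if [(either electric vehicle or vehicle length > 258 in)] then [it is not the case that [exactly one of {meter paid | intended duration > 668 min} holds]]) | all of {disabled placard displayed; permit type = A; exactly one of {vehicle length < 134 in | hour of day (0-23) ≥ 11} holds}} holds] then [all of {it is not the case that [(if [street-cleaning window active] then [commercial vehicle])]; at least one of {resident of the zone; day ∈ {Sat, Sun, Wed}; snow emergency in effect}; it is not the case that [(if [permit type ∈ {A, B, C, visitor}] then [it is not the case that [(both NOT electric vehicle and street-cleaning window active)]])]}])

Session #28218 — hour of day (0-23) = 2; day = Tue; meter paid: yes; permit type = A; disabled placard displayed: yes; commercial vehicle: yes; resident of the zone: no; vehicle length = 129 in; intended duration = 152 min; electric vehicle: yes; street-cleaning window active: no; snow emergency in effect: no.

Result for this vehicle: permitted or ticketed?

Atomic conditions:
  electric vehicle: yes → true
  vehicle length > 258 in: 129 > 258 is false
  meter paid: yes → true
  intended duration > 668 min: 152 > 668 is false
  disabled placard displayed: yes → true
  permit type = A: A == A is true
  vehicle length < 134 in: 129 < 134 is true
  hour of day (0-23) ≥ 11: 2 ≥ 11 is false
  street-cleaning window active: no → false
  commercial vehicle: yes → true
  resident of the zone: no → false
  day ∈ {Sat, Sun, Wed}: Tue is not in the set → false
  snow emergency in effect: no → false
  permit type ∈ {A, B, C, visitor}: A is in the set → true
  NOT electric vehicle: yes → false
Combine:
[1.1.1] true OR false = true
[1.1.2.1] exactly-one(true, false) = true
[1.1.2] NOT true = false
[1.1] true → false = false
[1.2.3] exactly-one(true, false) = true
[1.2] true AND true AND true = true
[1] exactly-one(false, true) = true
[2.1.1] false → true (antecedent false ⇒ implication holds) = true
[2.1] NOT true = false
[2.2] false OR false OR false = false
[2.3.1.2.1] false AND false = false
[2.3.1.2] NOT false = true
[2.3.1] true → true = true
[2.3] NOT true = false
[2] false AND false AND false = false
[root] true → false = false
Overall: false → ticketed

Ticketed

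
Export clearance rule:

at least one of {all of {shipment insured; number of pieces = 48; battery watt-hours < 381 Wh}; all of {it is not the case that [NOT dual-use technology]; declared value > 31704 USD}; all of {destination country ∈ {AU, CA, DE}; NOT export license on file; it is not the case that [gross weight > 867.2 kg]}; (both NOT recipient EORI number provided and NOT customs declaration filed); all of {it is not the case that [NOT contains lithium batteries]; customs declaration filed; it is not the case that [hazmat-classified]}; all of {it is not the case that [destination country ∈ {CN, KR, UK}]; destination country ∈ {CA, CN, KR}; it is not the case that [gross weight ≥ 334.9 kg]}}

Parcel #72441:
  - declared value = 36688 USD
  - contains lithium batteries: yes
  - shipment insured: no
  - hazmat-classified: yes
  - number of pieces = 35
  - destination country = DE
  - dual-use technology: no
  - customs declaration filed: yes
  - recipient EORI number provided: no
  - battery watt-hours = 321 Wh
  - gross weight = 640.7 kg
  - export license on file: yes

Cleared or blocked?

Blocked

Atomic conditions:
  shipment insured: no → false
  number of pieces = 48: 35 == 48 is false
  battery watt-hours < 381 Wh: 321 < 381 is true
  NOT dual-use technology: no → true
  declared value > 31704 USD: 36688 > 31704 is true
  destination country ∈ {AU, CA, DE}: DE is in the set → true
  NOT export license on file: yes → false
  gross weight > 867.2 kg: 640.7 > 867.2 is false
  NOT recipient EORI number provided: no → true
  NOT customs declaration filed: yes → false
  NOT contains lithium batteries: yes → false
  customs declaration filed: yes → true
  hazmat-classified: yes → true
  destination country ∈ {CN, KR, UK}: DE is not in the set → false
  destination country ∈ {CA, CN, KR}: DE is not in the set → false
  gross weight ≥ 334.9 kg: 640.7 ≥ 334.9 is true
Combine:
[1] false AND false AND true = false
[2.1] NOT true = false
[2] false AND true = false
[3.3] NOT false = true
[3] true AND false AND true = false
[4] true AND false = false
[5.1] NOT false = true
[5.3] NOT true = false
[5] true AND true AND false = false
[6.1] NOT false = true
[6.3] NOT true = false
[6] true AND false AND false = false
[root] false OR false OR false OR false OR false OR false = false
Overall: false → blocked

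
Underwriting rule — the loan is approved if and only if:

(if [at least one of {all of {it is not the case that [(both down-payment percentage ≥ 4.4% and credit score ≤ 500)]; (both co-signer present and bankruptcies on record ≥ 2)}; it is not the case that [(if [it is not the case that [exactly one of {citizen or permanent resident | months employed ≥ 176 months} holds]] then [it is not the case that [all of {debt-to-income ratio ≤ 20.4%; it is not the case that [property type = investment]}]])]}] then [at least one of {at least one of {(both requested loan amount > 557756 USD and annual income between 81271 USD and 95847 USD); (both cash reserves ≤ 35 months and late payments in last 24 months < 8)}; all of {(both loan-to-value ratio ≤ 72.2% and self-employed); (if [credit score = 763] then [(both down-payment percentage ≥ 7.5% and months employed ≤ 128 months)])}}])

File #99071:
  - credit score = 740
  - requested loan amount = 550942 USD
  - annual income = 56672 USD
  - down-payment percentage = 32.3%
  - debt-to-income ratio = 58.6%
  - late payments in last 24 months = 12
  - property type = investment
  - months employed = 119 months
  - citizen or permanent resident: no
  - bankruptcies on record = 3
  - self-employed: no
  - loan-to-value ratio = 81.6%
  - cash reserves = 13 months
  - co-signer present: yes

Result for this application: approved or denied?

Atomic conditions:
  down-payment percentage ≥ 4.4%: 32.3 ≥ 4.4 is true
  credit score ≤ 500: 740 ≤ 500 is false
  co-signer present: yes → true
  bankruptcies on record ≥ 2: 3 ≥ 2 is true
  citizen or permanent resident: no → false
  months employed ≥ 176 months: 119 ≥ 176 is false
  debt-to-income ratio ≤ 20.4%: 58.6 ≤ 20.4 is false
  property type = investment: investment == investment is true
  requested loan amount > 557756 USD: 550942 > 557756 is false
  annual income between 81271 USD and 95847 USD: 56672 in [81271, 95847] is false
  cash reserves ≤ 35 months: 13 ≤ 35 is true
  late payments in last 24 months < 8: 12 < 8 is false
  loan-to-value ratio ≤ 72.2%: 81.6 ≤ 72.2 is false
  self-employed: no → false
  credit score = 763: 740 == 763 is false
  down-payment percentage ≥ 7.5%: 32.3 ≥ 7.5 is true
  months employed ≤ 128 months: 119 ≤ 128 is true
Combine:
[1.1.1.1] true AND false = false
[1.1.1] NOT false = true
[1.1.2] true AND true = true
[1.1] true AND true = true
[1.2.1.1.1] exactly-one(false, false) = false
[1.2.1.1] NOT false = true
[1.2.1.2.1.2] NOT true = false
[1.2.1.2.1] false AND false = false
[1.2.1.2] NOT false = true
[1.2.1] true → true = true
[1.2] NOT true = false
[1] true OR false = true
[2.1.1] false AND false = false
[2.1.2] true AND false = false
[2.1] false OR false = false
[2.2.1] false AND false = false
[2.2.2.2] true AND true = true
[2.2.2] false → true (antecedent false ⇒ implication holds) = true
[2.2] false AND true = false
[2] false OR false = false
[root] true → false = false
Overall: false → denied

Denied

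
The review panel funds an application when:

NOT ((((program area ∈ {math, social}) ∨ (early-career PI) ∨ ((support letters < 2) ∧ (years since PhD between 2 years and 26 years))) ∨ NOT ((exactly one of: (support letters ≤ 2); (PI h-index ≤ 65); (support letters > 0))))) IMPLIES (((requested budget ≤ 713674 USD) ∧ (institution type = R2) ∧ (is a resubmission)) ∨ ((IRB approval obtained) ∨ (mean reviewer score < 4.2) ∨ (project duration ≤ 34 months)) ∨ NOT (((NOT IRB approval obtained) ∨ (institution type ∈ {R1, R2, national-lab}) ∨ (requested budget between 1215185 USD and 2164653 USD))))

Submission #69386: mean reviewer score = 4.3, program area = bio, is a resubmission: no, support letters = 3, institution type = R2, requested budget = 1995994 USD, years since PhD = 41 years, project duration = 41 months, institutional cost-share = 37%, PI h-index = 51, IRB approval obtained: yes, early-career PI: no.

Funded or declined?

Funded

Atomic conditions:
  program area ∈ {math, social}: bio is not in the set → false
  early-career PI: no → false
  support letters < 2: 3 < 2 is false
  years since PhD between 2 years and 26 years: 41 in [2, 26] is false
  support letters ≤ 2: 3 ≤ 2 is false
  PI h-index ≤ 65: 51 ≤ 65 is true
  support letters > 0: 3 > 0 is true
  requested budget ≤ 713674 USD: 1995994 ≤ 713674 is false
  institution type = R2: R2 == R2 is true
  is a resubmission: no → false
  IRB approval obtained: yes → true
  mean reviewer score < 4.2: 4.3 < 4.2 is false
  project duration ≤ 34 months: 41 ≤ 34 is false
  NOT IRB approval obtained: yes → false
  institution type ∈ {R1, R2, national-lab}: R2 is in the set → true
  requested budget between 1215185 USD and 2164653 USD: 1995994 in [1215185, 2164653] is true
Combine:
[1.1.1.3] false AND false = false
[1.1.1] false OR false OR false = false
[1.1.2.1] exactly-one(false, true, true) = false
[1.1.2] NOT false = true
[1.1] false OR true = true
[1] NOT true = false
[2.1] false AND true AND false = false
[2.2] true OR false OR false = true
[2.3.1] false OR true OR true = true
[2.3] NOT true = false
[2] false OR true OR false = true
[root] false → true (antecedent false ⇒ implication holds) = true
Overall: true → funded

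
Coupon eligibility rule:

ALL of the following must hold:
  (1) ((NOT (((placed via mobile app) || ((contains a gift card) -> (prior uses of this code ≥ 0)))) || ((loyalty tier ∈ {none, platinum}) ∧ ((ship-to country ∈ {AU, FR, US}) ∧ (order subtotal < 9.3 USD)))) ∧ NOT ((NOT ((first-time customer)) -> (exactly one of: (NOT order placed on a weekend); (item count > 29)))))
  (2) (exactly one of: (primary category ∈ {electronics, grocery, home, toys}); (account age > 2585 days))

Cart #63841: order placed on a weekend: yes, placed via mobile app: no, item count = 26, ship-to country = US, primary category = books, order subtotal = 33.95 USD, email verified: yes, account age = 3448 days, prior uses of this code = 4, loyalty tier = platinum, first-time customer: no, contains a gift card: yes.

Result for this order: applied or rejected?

Rejected

Atomic conditions:
  placed via mobile app: no → false
  contains a gift card: yes → true
  prior uses of this code ≥ 0: 4 ≥ 0 is true
  loyalty tier ∈ {none, platinum}: platinum is in the set → true
  ship-to country ∈ {AU, FR, US}: US is in the set → true
  order subtotal < 9.3 USD: 33.95 < 9.3 is false
  first-time customer: no → false
  NOT order placed on a weekend: yes → false
  item count > 29: 26 > 29 is false
  primary category ∈ {electronics, grocery, home, toys}: books is not in the set → false
  account age > 2585 days: 3448 > 2585 is true
Combine:
[1.1.1.1.2] true → true = true
[1.1.1.1] false OR true = true
[1.1.1] NOT true = false
[1.1.2.2] true AND false = false
[1.1.2] true AND false = false
[1.1] false OR false = false
[1.2.1.1] NOT false = true
[1.2.1.2] exactly-one(false, false) = false
[1.2.1] true → false = false
[1.2] NOT false = true
[1] false AND true = false
[2] exactly-one(false, true) = true
[root] false AND true = false
Overall: false → rejected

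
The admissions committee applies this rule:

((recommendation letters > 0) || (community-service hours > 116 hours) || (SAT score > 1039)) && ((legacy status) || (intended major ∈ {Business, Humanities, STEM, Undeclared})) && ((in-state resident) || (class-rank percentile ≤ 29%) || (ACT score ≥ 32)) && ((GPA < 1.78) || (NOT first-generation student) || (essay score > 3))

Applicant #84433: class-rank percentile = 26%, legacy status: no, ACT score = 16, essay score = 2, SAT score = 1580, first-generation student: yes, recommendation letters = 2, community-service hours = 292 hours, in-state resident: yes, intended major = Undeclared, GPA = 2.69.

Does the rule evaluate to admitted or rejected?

Atomic conditions:
  recommendation letters > 0: 2 > 0 is true
  community-service hours > 116 hours: 292 > 116 is true
  SAT score > 1039: 1580 > 1039 is true
  legacy status: no → false
  intended major ∈ {Business, Humanities, STEM, Undeclared}: Undeclared is in the set → true
  in-state resident: yes → true
  class-rank percentile ≤ 29%: 26 ≤ 29 is true
  ACT score ≥ 32: 16 ≥ 32 is false
  GPA < 1.78: 2.69 < 1.78 is false
  NOT first-generation student: yes → false
  essay score > 3: 2 > 3 is false
Combine:
[1] true OR true OR true = true
[2] false OR true = true
[3] true OR true OR false = true
[4] false OR false OR false = false
[root] true AND true AND true AND false = false
Overall: false → rejected

Rejected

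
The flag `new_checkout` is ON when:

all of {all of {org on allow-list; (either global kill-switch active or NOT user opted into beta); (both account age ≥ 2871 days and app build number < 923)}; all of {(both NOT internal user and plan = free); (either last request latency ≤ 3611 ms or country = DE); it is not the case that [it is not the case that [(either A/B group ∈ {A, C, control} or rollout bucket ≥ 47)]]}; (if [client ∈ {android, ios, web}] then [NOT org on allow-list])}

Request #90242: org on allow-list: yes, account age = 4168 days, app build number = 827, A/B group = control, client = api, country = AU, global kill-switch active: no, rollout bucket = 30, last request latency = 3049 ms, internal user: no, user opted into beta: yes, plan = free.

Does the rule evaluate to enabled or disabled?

Disabled

Atomic conditions:
  org on allow-list: yes → true
  global kill-switch active: no → false
  NOT user opted into beta: yes → false
  account age ≥ 2871 days: 4168 ≥ 2871 is true
  app build number < 923: 827 < 923 is true
  NOT internal user: no → true
  plan = free: free == free is true
  last request latency ≤ 3611 ms: 3049 ≤ 3611 is true
  country = DE: AU == DE is false
  A/B group ∈ {A, C, control}: control is in the set → true
  rollout bucket ≥ 47: 30 ≥ 47 is false
  client ∈ {android, ios, web}: api is not in the set → false
  NOT org on allow-list: yes → false
Combine:
[1.2] false OR false = false
[1.3] true AND true = true
[1] true AND false AND true = false
[2.1] true AND true = true
[2.2] true OR false = true
[2.3.1.1] true OR false = true
[2.3.1] NOT true = false
[2.3] NOT false = true
[2] true AND true AND true = true
[3] false → false (antecedent false ⇒ implication holds) = true
[root] false AND true AND true = false
Overall: false → disabled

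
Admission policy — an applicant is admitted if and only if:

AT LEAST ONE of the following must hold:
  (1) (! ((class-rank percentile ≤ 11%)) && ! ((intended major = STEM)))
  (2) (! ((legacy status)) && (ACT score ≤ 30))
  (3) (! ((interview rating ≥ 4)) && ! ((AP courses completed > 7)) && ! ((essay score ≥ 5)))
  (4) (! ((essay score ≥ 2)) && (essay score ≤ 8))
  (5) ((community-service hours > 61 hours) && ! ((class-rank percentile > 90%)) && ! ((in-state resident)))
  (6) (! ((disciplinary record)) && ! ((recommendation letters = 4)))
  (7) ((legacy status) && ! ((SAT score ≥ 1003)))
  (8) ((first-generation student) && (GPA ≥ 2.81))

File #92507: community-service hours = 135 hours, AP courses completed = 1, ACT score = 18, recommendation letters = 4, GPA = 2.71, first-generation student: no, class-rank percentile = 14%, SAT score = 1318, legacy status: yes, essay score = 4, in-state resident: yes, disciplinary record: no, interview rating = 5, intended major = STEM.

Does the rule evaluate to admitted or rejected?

Rejected

Atomic conditions:
  class-rank percentile ≤ 11%: 14 ≤ 11 is false
  intended major = STEM: STEM == STEM is true
  legacy status: yes → true
  ACT score ≤ 30: 18 ≤ 30 is true
  interview rating ≥ 4: 5 ≥ 4 is true
  AP courses completed > 7: 1 > 7 is false
  essay score ≥ 5: 4 ≥ 5 is false
  essay score ≥ 2: 4 ≥ 2 is true
  essay score ≤ 8: 4 ≤ 8 is true
  community-service hours > 61 hours: 135 > 61 is true
  class-rank percentile > 90%: 14 > 90 is false
  in-state resident: yes → true
  disciplinary record: no → false
  recommendation letters = 4: 4 == 4 is true
  SAT score ≥ 1003: 1318 ≥ 1003 is true
  first-generation student: no → false
  GPA ≥ 2.81: 2.71 ≥ 2.81 is false
Combine:
[1.1] NOT false = true
[1.2] NOT true = false
[1] true AND false = false
[2.1] NOT true = false
[2] false AND true = false
[3.1] NOT true = false
[3.2] NOT false = true
[3.3] NOT false = true
[3] false AND true AND true = false
[4.1] NOT true = false
[4] false AND true = false
[5.2] NOT false = true
[5.3] NOT true = false
[5] true AND true AND false = false
[6.1] NOT false = true
[6.2] NOT true = false
[6] true AND false = false
[7.2] NOT true = false
[7] true AND false = false
[8] false AND false = false
[root] false OR false OR false OR false OR false OR false OR false OR false = false
Overall: false → rejected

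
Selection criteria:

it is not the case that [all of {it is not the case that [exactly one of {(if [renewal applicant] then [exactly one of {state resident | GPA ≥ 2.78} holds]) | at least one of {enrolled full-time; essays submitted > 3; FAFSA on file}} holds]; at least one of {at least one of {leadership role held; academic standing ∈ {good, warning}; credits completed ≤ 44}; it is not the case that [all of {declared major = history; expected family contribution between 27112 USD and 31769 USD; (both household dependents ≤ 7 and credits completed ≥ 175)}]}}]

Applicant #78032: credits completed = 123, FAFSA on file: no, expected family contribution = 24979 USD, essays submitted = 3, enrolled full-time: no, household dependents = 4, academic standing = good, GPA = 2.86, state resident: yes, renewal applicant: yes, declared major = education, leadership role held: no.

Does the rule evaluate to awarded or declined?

Atomic conditions:
  renewal applicant: yes → true
  state resident: yes → true
  GPA ≥ 2.78: 2.86 ≥ 2.78 is true
  enrolled full-time: no → false
  essays submitted > 3: 3 > 3 is false
  FAFSA on file: no → false
  leadership role held: no → false
  academic standing ∈ {good, warning}: good is in the set → true
  credits completed ≤ 44: 123 ≤ 44 is false
  declared major = history: education == history is false
  expected family contribution between 27112 USD and 31769 USD: 24979 in [27112, 31769] is false
  household dependents ≤ 7: 4 ≤ 7 is true
  credits completed ≥ 175: 123 ≥ 175 is false
Combine:
[1.1.1.1.2] exactly-one(true, true) = false
[1.1.1.1] true → false = false
[1.1.1.2] false OR false OR false = false
[1.1.1] exactly-one(false, false) = false
[1.1] NOT false = true
[1.2.1] false OR true OR false = true
[1.2.2.1.3] true AND false = false
[1.2.2.1] false AND false AND false = false
[1.2.2] NOT false = true
[1.2] true OR true = true
[1] true AND true = true
[root] NOT true = false
Overall: false → declined

Declined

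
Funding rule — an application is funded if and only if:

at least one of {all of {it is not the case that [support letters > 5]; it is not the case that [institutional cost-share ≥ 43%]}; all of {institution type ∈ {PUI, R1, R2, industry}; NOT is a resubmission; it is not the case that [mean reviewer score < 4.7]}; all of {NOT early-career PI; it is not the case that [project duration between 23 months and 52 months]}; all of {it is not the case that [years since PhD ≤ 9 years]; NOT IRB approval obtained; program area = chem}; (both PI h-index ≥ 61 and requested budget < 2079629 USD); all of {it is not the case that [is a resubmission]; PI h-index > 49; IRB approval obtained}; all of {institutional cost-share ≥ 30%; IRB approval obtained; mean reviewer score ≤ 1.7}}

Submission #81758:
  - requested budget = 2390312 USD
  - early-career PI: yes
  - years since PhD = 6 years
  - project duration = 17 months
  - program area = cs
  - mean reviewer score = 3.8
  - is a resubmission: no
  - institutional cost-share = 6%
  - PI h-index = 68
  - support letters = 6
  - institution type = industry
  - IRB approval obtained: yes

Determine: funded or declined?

Atomic conditions:
  support letters > 5: 6 > 5 is true
  institutional cost-share ≥ 43%: 6 ≥ 43 is false
  institution type ∈ {PUI, R1, R2, industry}: industry is in the set → true
  NOT is a resubmission: no → true
  mean reviewer score < 4.7: 3.8 < 4.7 is true
  NOT early-career PI: yes → false
  project duration between 23 months and 52 months: 17 in [23, 52] is false
  years since PhD ≤ 9 years: 6 ≤ 9 is true
  NOT IRB approval obtained: yes → false
  program area = chem: cs == chem is false
  PI h-index ≥ 61: 68 ≥ 61 is true
  requested budget < 2079629 USD: 2390312 < 2079629 is false
  is a resubmission: no → false
  PI h-index > 49: 68 > 49 is true
  IRB approval obtained: yes → true
  institutional cost-share ≥ 30%: 6 ≥ 30 is false
  mean reviewer score ≤ 1.7: 3.8 ≤ 1.7 is false
Combine:
[1.1] NOT true = false
[1.2] NOT false = true
[1] false AND true = false
[2.3] NOT true = false
[2] true AND true AND false = false
[3.2] NOT false = true
[3] false AND true = false
[4.1] NOT true = false
[4] false AND false AND false = false
[5] true AND false = false
[6.1] NOT false = true
[6] true AND true AND true = true
[7] false AND true AND false = false
[root] false OR false OR false OR false OR false OR true OR false = true
Overall: true → funded

Funded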